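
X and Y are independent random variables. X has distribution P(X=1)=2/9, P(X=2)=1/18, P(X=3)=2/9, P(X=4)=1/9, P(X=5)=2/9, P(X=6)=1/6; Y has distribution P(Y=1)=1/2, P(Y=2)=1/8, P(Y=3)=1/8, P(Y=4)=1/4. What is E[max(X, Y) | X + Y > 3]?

529/120

P(X + Y > 3) = 5/6.
Summing max(X,Y)·P(x,y) over outcomes with X + Y > 3 gives 529/144.
E[max(X, Y) | X + Y > 3] = (529/144) / (5/6) = 529/120.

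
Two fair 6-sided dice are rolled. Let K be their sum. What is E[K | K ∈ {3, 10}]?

36/5

P(K ∈ {3, 10}) = 5/36.
Σ over the event: 3·1/18 + 10·1/12 = 1.
E[K | K ∈ {3, 10}] = (1) / (5/36) = 36/5.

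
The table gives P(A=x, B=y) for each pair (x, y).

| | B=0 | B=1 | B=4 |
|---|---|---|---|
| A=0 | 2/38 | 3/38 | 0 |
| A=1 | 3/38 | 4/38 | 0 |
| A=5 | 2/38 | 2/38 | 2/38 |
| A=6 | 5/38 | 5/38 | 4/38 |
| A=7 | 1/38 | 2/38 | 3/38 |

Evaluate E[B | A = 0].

3/5

P(A = 0) = 5/38.
Σ B·P over the event = 0·(2/38) + 1·(3/38) = 3/38.
E[B | A = 0] = (3/38) / (5/38) = 3/5.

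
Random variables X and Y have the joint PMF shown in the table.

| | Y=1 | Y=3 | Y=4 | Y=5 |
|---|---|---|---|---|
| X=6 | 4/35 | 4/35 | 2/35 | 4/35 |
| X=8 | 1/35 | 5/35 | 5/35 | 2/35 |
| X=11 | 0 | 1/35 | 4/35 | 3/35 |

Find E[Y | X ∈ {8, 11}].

80/21

P(X ∈ {8, 11}) = 3/5.
Summing Y·P(X=x,Y=y) over the conditioning event gives 16/7.
E[Y | X ∈ {8, 11}] = (16/7) / (3/5) = 80/21.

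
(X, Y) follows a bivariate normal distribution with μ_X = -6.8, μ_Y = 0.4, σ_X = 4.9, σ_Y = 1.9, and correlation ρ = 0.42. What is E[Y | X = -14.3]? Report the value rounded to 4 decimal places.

For a bivariate normal, E[Y | X=x] = μ_Y + ρ·(σ_Y/σ_X)·(x − μ_X).
E[Y | X=-14.3] = 0.4 + (0.42)·(1.9/4.9)·(-14.3 − (-6.8)) = 0.4 + (0.162857)·(-7.5) = -0.8214.

-0.8214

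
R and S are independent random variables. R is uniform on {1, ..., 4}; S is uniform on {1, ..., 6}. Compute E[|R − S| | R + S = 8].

2

Outcomes with R + S = 8: (2,6), (3,5), (4,4), each with probability 1/24.
E[|R − S| | R + S = 8] = (4 + 2 + 0) / 3 = 2.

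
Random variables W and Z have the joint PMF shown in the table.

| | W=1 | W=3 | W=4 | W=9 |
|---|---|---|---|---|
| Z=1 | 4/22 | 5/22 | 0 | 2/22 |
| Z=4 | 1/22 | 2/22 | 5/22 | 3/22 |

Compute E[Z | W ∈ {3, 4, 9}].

P(W ∈ {3, 4, 9}) = 17/22.
Summing Z·P(W=x,Z=y) over the conditioning event gives 47/22.
E[Z | W ∈ {3, 4, 9}] = (47/22) / (17/22) = 47/17.

47/17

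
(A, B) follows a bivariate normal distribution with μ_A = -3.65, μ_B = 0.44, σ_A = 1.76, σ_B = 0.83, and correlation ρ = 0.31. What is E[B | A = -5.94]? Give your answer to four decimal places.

0.1052

E[B | A=x] = μ_B + ρ(σ_B/σ_A)(x − μ_A) for jointly normal variables.
E[B | A=-5.94] = 0.44 + (0.31)·(0.83/1.76)·(-5.94 − (-3.65)) = 0.44 + (0.14619)·(-2.29) = 0.1052.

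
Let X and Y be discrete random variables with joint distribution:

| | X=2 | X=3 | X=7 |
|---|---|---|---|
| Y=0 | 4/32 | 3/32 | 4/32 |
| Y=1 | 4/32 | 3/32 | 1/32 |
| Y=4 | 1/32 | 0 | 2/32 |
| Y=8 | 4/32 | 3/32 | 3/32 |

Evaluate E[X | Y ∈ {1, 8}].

P(Y ∈ {1, 8}) = 9/16.
Summing X·P(X=x,Y=y) over the conditioning event gives 31/16.
E[X | Y ∈ {1, 8}] = (31/16) / (9/16) = 31/9.

31/9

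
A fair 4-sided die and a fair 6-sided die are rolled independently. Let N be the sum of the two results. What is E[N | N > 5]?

52/7

P(N > 5) = 7/12.
Σ over the event: 6·1/6 + 7·1/6 + 8·1/8 + 9·1/12 + 10·1/24 = 13/3.
E[N | N > 5] = (13/3) / (7/12) = 52/7.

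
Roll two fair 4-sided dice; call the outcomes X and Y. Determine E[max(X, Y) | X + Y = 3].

Outcomes with X + Y = 3: (1,2), (2,1), each with probability 1/16.
E[max(X, Y) | X + Y = 3] = (2 + 2) / 2 = 2.

2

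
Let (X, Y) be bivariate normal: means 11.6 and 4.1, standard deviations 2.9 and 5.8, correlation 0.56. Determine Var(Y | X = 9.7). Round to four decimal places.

23.0905

Var(Y | X=x) = (1 − ρ²)·σ_Y².
Var(Y | X=9.7) = (5.8)²·(1 − (0.56)²) = 33.64·0.6864 = 23.0905.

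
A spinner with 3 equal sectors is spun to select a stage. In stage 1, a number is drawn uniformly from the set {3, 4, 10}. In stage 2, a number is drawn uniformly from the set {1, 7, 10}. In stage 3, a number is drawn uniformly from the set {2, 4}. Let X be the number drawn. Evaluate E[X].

44/9

E[X | stage 1] = (3+4+10)/3 = 17/3.
E[X | stage 2] = (1+7+10)/3 = 6.
E[X | stage 3] = (2+4)/2 = 3.
By the law of total expectation,
E[X] = (1/3)·(17/3) + (1/3)·(6) + (1/3)·(3) = 44/9.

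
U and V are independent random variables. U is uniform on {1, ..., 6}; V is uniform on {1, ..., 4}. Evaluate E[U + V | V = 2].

Outcomes with V = 2: (1,2), (2,2), (3,2), (4,2), (5,2), (6,2), each with probability 1/24.
E[U + V | V = 2] = (3 + 4 + 5 + 6 + 7 + 8) / 6 = 11/2.

11/2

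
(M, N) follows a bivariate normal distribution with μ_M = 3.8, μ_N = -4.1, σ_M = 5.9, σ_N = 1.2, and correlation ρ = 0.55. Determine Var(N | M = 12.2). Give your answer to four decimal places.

For a bivariate normal, Var(N | M=x) = σ_N²(1 − ρ²).
Var(N | M=12.2) = (1.2)²·(1 − (0.55)²) = 1.44·0.6975 = 1.0044.

1.0044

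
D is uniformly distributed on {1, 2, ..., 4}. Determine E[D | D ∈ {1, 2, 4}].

P(D ∈ {1, 2, 4}) = 3/4.
Σ over the event: 1·1/4 + 2·1/4 + 4·1/4 = 7/4.
E[D | D ∈ {1, 2, 4}] = (7/4) / (3/4) = 7/3.

7/3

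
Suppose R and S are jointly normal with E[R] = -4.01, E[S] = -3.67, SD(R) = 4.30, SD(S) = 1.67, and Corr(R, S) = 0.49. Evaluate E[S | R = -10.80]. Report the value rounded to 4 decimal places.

-4.9622

For a bivariate normal, E[S | R=x] = μ_S + ρ·(σ_S/σ_R)·(x − μ_R).
E[S | R=-10.80] = -3.67 + (0.49)·(1.67/4.30)·(-10.80 − (-4.01)) = -3.67 + (0.190302)·(-6.79) = -4.9622.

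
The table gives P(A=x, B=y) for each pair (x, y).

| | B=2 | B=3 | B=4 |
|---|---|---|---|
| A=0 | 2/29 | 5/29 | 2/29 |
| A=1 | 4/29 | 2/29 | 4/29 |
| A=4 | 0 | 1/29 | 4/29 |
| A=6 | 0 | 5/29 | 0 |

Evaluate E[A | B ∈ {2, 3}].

40/19

P(B ∈ {2, 3}) = 19/29.
Σ A·P over the event = 0·(2/29) + 0·(5/29) + 1·(4/29) + 1·(2/29) + 4·(1/29) + 6·(5/29) = 40/29.
E[A | B ∈ {2, 3}] = (40/29) / (19/29) = 40/19.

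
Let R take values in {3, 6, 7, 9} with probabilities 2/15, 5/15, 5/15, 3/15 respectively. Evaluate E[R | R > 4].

92/13

P(R > 4) = 13/15.
Σ over the event: 6·1/3 + 7·1/3 + 9·1/5 = 92/15.
E[R | R > 4] = (92/15) / (13/15) = 92/13.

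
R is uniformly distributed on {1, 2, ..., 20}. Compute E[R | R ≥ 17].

Given R ≥ 17, R is equally likely to be any of {17, 18, 19, 20}.
E[R | R ≥ 17] = (17 + 18 + 19 + 20) / 4 = 37/2.

37/2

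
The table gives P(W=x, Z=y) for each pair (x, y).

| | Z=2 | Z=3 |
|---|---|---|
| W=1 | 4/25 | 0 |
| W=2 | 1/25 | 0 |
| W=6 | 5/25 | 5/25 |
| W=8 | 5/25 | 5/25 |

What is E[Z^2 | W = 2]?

P(W = 2) = 1/25.
Summing Z^2·P(W=x,Z=y) over the conditioning event gives 4/25.
E[Z^2 | W = 2] = (4/25) / (1/25) = 4.

4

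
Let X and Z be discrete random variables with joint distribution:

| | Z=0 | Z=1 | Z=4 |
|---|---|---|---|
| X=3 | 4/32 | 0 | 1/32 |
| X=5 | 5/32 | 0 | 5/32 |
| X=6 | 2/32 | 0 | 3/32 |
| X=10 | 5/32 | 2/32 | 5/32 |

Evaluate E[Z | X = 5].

2

P(X = 5) = 5/16.
Summing Z·P(X=x,Z=y) over the conditioning event gives 5/8.
E[Z | X = 5] = (5/8) / (5/16) = 2.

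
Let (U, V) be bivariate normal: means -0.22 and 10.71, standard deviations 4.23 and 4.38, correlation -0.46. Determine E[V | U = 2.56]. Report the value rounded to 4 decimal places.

9.3859

The regression of V on U has slope ρ·σ_V/σ_U and passes through (μ_U, μ_V).
E[V | U=2.56] = 10.71 + (-0.46)·(4.38/4.23)·(2.56 − (-0.22)) = 10.71 + (-0.47631)·(2.78) = 9.3859.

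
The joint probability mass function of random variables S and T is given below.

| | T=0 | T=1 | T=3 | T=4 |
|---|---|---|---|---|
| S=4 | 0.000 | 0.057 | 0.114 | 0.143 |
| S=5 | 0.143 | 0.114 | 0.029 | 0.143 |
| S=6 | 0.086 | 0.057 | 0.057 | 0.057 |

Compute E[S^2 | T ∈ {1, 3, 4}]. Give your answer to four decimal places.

23.7743

P(T ∈ {1, 3, 4}) = 0.771.
Summing S^2·P(S=x,T=y) over the conditioning event gives 18.330.
E[S^2 | T ∈ {1, 3, 4}] = (18.330) / (0.771) = 23.7743.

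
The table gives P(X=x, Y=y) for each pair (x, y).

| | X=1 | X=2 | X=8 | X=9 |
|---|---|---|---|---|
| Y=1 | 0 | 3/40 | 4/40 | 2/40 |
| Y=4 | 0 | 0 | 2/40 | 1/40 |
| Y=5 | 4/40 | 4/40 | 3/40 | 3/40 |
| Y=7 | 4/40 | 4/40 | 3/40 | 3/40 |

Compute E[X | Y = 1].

56/9

P(Y = 1) = 9/40.
Σ X·P over the event = 2·(3/40) + 8·(4/40) + 9·(2/40) = 7/5.
E[X | Y = 1] = (7/5) / (9/40) = 56/9.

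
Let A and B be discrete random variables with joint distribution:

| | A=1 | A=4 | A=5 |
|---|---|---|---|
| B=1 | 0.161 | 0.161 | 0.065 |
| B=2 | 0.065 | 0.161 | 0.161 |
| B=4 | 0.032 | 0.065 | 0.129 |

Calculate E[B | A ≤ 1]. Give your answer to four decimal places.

P(A ≤ 1) = 0.258.
Σ B·P over the event = 1·(0.161) + 2·(0.065) + 4·(0.032) = 0.419.
E[B | A ≤ 1] = (0.419) / (0.258) = 1.6240.

1.6240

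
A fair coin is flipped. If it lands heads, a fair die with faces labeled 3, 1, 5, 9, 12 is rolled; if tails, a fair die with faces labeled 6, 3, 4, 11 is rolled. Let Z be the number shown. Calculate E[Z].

6

E[Z | heads] = (3+1+5+9+12)/5 = 6.
E[Z | tails] = (6+3+4+11)/4 = 6.
E[Z] = (1/2)·(6) + (1/2)·(6) = 6.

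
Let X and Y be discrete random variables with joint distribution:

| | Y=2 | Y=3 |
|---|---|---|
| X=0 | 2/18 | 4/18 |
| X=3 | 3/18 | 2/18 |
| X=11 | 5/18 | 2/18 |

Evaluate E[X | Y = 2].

P(Y = 2) = 5/9.
Σ X·P over the event = 0·(2/18) + 3·(3/18) + 11·(5/18) = 32/9.
E[X | Y = 2] = (32/9) / (5/9) = 32/5.

32/5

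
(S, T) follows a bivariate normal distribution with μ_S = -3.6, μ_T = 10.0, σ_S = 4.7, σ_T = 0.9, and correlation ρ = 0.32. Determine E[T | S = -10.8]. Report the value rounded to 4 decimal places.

For a bivariate normal, E[T | S=x] = μ_T + ρ·(σ_T/σ_S)·(x − μ_S).
E[T | S=-10.8] = 10.0 + (0.32)·(0.9/4.7)·(-10.8 − (-3.6)) = 10.0 + (0.061277)·(-7.2) = 9.5588.

9.5588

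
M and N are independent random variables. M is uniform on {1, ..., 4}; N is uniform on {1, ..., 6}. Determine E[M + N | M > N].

Outcomes with M > N: (2,1), (3,1), (3,2), (4,1), (4,2), (4,3), each with probability 1/24.
E[M + N | M > N] = (3 + 4 + 5 + 5 + 6 + 7) / 6 = 5.

5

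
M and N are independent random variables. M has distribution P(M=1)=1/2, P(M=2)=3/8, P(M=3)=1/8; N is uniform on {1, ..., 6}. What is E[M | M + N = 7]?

13/8

P(M + N = 7) = 1/6.
Summing M·P(x,y) over outcomes with M + N = 7 gives 13/48.
E[M | M + N = 7] = (13/48) / (1/6) = 13/8.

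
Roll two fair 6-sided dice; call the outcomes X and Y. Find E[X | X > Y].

14/3

P(X > Y) = 5/12.
Summing X·P(x,y) over outcomes with X > Y gives 35/18.
E[X | X > Y] = (35/18) / (5/12) = 14/3.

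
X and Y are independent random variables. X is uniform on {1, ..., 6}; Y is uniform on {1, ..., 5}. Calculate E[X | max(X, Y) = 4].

P(max(X, Y) = 4) = 7/30.
Summing X·P(x,y) over outcomes with max(X, Y) = 4 gives 11/15.
E[X | max(X, Y) = 4] = (11/15) / (7/30) = 22/7.

22/7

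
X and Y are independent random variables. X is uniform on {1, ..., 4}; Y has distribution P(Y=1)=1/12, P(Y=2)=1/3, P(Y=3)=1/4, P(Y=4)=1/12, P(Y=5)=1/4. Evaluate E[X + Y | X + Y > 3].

251/42

P(X + Y > 3) = 7/8.
Summing (X+Y)·P(x,y) over outcomes with X + Y > 3 gives 251/48.
E[X + Y | X + Y > 3] = (251/48) / (7/8) = 251/42.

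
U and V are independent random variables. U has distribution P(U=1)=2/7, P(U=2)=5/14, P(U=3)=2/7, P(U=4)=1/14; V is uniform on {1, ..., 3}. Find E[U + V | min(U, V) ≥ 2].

P(min(U, V) ≥ 2) = 10/21.
Summing (U+V)·P(x,y) over outcomes with min(U, V) ≥ 2 gives 17/7.
E[U + V | min(U, V) ≥ 2] = (17/7) / (10/21) = 51/10.

51/10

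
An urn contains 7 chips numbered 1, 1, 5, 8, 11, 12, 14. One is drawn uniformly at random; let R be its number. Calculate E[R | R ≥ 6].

45/4

P(R ≥ 6) = 4/7.
Σ over the event: 8·1/7 + 11·1/7 + 12·1/7 + 14·1/7 = 45/7.
E[R | R ≥ 6] = (45/7) / (4/7) = 45/4.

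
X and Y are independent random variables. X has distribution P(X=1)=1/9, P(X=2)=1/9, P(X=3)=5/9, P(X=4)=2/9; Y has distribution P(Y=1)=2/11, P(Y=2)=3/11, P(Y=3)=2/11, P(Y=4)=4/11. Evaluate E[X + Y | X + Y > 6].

P(X + Y > 6) = 32/99.
Summing (X+Y)·P(x,y) over outcomes with X + Y > 6 gives 232/99.
E[X + Y | X + Y > 6] = (232/99) / (32/99) = 29/4.

29/4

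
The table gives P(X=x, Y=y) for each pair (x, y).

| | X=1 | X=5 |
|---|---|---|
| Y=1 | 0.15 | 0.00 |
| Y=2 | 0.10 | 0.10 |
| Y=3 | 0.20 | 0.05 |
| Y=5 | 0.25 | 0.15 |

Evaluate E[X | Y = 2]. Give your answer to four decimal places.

P(Y = 2) = 0.20.
Σ X·P over the event = 1·(0.10) + 5·(0.10) = 0.60.
E[X | Y = 2] = (0.60) / (0.20) = 3.0000.

3.0000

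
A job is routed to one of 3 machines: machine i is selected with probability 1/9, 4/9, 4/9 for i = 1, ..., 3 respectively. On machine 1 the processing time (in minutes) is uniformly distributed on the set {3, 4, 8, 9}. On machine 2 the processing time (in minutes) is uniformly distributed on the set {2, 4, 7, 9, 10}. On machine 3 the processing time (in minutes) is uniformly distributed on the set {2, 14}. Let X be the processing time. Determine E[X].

106/15

E[X | machine 1] = (3+4+8+9)/4 = 6.
E[X | machine 2] = (2+4+7+9+10)/5 = 32/5.
E[X | machine 3] = (2+14)/2 = 8.
By the law of total expectation,
E[X] = (1/9)·(6) + (4/9)·(32/5) + (4/9)·(8) = 106/15.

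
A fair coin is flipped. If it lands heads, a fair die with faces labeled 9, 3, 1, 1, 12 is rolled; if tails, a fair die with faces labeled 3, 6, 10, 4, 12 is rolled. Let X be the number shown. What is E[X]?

61/10

E[X | heads] = (9+3+1+1+12)/5 = 26/5.
E[X | tails] = (3+6+10+4+12)/5 = 7.
By the law of total expectation,
E[X] = (1/2)·(26/5) + (1/2)·(7) = 61/10.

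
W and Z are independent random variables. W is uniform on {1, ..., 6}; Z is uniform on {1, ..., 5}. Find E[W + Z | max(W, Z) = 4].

Outcomes with max(W, Z) = 4: (1,4), (2,4), (3,4), (4,1), (4,2), (4,3), (4,4), each with probability 1/30.
E[W + Z | max(W, Z) = 4] = (5 + 6 + 7 + 5 + 6 + 7 + 8) / 7 = 44/7.

44/7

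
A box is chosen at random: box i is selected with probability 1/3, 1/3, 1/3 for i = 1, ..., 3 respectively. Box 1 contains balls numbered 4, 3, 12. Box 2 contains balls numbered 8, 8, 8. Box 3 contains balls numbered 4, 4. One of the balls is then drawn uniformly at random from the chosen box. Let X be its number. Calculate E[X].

E[X | box 1] = (4+3+12)/3 = 19/3.
E[X | box 2] = (8+8+8)/3 = 8.
E[X | box 3] = (4+4)/2 = 4.
E[X] = (1/3)·(19/3) + (1/3)·(8) + (1/3)·(4) = 55/9.

55/9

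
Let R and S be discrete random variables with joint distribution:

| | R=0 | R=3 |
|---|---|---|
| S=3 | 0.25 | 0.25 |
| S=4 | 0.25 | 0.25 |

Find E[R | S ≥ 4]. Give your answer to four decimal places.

1.5000

P(S ≥ 4) = 0.50.
Σ R·P over the event = 0·(0.25) + 3·(0.25) = 0.75.
E[R | S ≥ 4] = (0.75) / (0.50) = 1.5000.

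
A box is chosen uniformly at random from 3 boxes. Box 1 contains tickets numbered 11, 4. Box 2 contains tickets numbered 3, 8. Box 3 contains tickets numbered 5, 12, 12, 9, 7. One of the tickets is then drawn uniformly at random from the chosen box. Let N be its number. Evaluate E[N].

22/3

E[N | box 1] = (11+4)/2 = 15/2.
E[N | box 2] = (3+8)/2 = 11/2.
E[N | box 3] = (5+12+12+9+7)/5 = 9.
By the law of total expectation,
E[N] = (1/3)·(15/2) + (1/3)·(11/2) + (1/3)·(9) = 22/3.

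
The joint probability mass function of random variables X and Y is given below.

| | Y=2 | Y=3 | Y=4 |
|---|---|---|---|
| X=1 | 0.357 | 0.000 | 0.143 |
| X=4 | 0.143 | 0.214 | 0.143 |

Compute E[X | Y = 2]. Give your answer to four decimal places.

1.8580

P(Y = 2) = 0.500.
Σ X·P over the event = 1·(0.357) + 4·(0.143) = 0.929.
E[X | Y = 2] = (0.929) / (0.500) = 1.8580.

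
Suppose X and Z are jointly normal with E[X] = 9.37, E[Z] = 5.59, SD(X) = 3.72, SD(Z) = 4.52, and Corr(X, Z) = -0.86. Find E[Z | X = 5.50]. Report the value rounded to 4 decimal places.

The regression of Z on X has slope ρ·σ_Z/σ_X and passes through (μ_X, μ_Z).
E[Z | X=5.50] = 5.59 + (-0.86)·(4.52/3.72)·(5.50 − (9.37)) = 5.59 + (-1.044946)·(-3.87) = 9.6339.

9.6339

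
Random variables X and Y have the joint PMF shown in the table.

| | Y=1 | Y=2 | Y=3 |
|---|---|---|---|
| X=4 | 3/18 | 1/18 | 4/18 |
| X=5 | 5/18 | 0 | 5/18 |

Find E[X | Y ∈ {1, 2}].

41/9

P(Y ∈ {1, 2}) = 1/2.
Σ X·P over the event = 4·(3/18) + 4·(1/18) + 5·(5/18) = 41/18.
E[X | Y ∈ {1, 2}] = (41/18) / (1/2) = 41/9.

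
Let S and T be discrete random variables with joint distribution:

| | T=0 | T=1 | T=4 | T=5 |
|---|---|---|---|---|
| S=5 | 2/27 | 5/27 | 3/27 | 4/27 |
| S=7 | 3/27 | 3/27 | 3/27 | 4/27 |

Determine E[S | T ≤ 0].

P(T ≤ 0) = 5/27.
Σ S·P over the event = 5·(2/27) + 7·(3/27) = 31/27.
E[S | T ≤ 0] = (31/27) / (5/27) = 31/5.

31/5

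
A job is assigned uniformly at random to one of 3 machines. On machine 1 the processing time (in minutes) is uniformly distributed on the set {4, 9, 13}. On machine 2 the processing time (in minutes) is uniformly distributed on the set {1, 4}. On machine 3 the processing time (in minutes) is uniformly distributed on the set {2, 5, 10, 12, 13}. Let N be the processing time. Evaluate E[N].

587/90

E[N | machine 1] = (4+9+13)/3 = 26/3.
E[N | machine 2] = (1+4)/2 = 5/2.
E[N | machine 3] = (2+5+10+12+13)/5 = 42/5.
E[N] = (1/3)·(26/3) + (1/3)·(5/2) + (1/3)·(42/5) = 587/90.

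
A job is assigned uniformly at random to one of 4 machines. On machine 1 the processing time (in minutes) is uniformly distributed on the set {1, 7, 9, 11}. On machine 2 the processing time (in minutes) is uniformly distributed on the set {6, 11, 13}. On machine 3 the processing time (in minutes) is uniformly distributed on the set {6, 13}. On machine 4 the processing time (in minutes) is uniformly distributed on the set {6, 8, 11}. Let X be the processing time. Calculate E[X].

E[X | machine 1] = (1+7+9+11)/4 = 7.
E[X | machine 2] = (6+11+13)/3 = 10.
E[X | machine 3] = (6+13)/2 = 19/2.
E[X | machine 4] = (6+8+11)/3 = 25/3.
By the law of total expectation,
E[X] = (1/4)·(7) + (1/4)·(10) + (1/4)·(19/2) + (1/4)·(25/3) = 209/24.

209/24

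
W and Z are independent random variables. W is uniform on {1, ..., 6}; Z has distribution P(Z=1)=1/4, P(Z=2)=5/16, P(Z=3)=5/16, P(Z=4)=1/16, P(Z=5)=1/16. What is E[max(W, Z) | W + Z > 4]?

313/69

P(W + Z > 4) = 23/32.
Summing max(W,Z)·P(x,y) over outcomes with W + Z > 4 gives 313/96.
E[max(W, Z) | W + Z > 4] = (313/96) / (23/32) = 313/69.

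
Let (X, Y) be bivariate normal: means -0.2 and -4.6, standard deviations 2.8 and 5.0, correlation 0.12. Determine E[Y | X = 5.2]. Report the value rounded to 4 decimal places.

-3.4429

The regression of Y on X has slope ρ·σ_Y/σ_X and passes through (μ_X, μ_Y).
E[Y | X=5.2] = -4.6 + (0.12)·(5.0/2.8)·(5.2 − (-0.2)) = -4.6 + (0.214286)·(5.4) = -3.4429.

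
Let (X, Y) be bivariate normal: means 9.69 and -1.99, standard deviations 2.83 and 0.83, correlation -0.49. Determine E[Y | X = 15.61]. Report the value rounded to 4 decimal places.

-2.8408

For a bivariate normal, E[Y | X=x] = μ_Y + ρ·(σ_Y/σ_X)·(x − μ_X).
E[Y | X=15.61] = -1.99 + (-0.49)·(0.83/2.83)·(15.61 − (9.69)) = -1.99 + (-0.14371)·(5.92) = -2.8408.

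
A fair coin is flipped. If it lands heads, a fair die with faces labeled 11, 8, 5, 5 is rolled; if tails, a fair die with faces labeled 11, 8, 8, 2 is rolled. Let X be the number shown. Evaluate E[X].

E[X | heads] = (11+8+5+5)/4 = 29/4.
E[X | tails] = (11+8+8+2)/4 = 29/4.
By the law of total expectation,
E[X] = (1/2)·(29/4) + (1/2)·(29/4) = 29/4.

29/4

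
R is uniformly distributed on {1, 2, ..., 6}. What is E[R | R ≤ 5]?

3

Given R ≤ 5, R is equally likely to be any of {1, 2, 3, 4, 5}.
E[R | R ≤ 5] = (1 + 2 + 3 + 4 + 5) / 5 = 3.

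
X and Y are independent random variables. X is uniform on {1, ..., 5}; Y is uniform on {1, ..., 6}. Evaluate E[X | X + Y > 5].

7/2

P(X + Y > 5) = 2/3.
Summing X·P(x,y) over outcomes with X + Y > 5 gives 7/3.
E[X | X + Y > 5] = (7/3) / (2/3) = 7/2.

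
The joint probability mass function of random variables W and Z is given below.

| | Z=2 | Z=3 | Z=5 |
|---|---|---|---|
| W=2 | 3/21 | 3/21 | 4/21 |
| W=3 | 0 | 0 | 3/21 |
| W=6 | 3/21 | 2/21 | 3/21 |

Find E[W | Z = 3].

18/5

P(Z = 3) = 5/21.
Σ W·P over the event = 2·(3/21) + 6·(2/21) = 6/7.
E[W | Z = 3] = (6/7) / (5/21) = 18/5.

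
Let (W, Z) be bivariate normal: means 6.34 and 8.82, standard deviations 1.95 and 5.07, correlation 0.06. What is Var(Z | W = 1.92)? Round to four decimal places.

The conditional variance in a bivariate normal is σ_Z²(1 − ρ²), independent of x.
Var(Z | W=1.92) = (5.07)²·(1 − (0.06)²) = 25.7049·0.9964 = 25.6124.

25.6124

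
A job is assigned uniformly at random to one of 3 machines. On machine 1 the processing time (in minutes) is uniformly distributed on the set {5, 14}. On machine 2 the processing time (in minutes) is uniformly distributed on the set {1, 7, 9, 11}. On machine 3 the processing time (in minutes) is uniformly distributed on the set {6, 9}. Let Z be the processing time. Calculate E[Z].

8

E[Z | machine 1] = (5+14)/2 = 19/2.
E[Z | machine 2] = (1+7+9+11)/4 = 7.
E[Z | machine 3] = (6+9)/2 = 15/2.
E[Z] = (1/3)·(19/2) + (1/3)·(7) + (1/3)·(15/2) = 8.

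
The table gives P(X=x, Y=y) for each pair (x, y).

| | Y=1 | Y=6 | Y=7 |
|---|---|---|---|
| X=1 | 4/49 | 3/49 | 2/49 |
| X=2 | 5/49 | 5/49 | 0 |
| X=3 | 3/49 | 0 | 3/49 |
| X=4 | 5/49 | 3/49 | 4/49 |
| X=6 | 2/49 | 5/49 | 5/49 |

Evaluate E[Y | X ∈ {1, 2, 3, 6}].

162/37

P(X ∈ {1, 2, 3, 6}) = 37/49.
Summing Y·P(X=x,Y=y) over the conditioning event gives 162/49.
E[Y | X ∈ {1, 2, 3, 6}] = (162/49) / (37/49) = 162/37.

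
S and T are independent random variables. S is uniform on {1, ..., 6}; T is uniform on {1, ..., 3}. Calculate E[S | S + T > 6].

P(S + T > 6) = 1/3.
Summing S·P(x,y) over outcomes with S + T > 6 gives 16/9.
E[S | S + T > 6] = (16/9) / (1/3) = 16/3.

16/3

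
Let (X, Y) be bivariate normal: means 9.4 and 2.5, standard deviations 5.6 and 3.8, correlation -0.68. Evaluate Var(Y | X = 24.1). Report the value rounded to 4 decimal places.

7.7629

For a bivariate normal, Var(Y | X=x) = σ_Y²(1 − ρ²).
Var(Y | X=24.1) = (3.8)²·(1 − (-0.68)²) = 14.44·0.5376 = 7.7629.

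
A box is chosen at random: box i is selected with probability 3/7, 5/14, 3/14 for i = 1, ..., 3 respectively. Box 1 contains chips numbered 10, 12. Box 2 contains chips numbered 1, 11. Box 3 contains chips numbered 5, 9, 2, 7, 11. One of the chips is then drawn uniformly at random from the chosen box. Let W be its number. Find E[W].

E[W | box 1] = (10+12)/2 = 11.
E[W | box 2] = (1+11)/2 = 6.
E[W | box 3] = (5+9+2+7+11)/5 = 34/5.
By the law of total expectation,
E[W] = (3/7)·(11) + (5/14)·(6) + (3/14)·(34/5) = 291/35.

291/35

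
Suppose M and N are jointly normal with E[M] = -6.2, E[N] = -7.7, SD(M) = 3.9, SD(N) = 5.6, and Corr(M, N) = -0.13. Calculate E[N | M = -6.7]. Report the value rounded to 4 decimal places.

For a bivariate normal, E[N | M=x] = μ_N + ρ·(σ_N/σ_M)·(x − μ_M).
E[N | M=-6.7] = -7.7 + (-0.13)·(5.6/3.9)·(-6.7 − (-6.2)) = -7.7 + (-0.18667)·(-0.5) = -7.6067.

-7.6067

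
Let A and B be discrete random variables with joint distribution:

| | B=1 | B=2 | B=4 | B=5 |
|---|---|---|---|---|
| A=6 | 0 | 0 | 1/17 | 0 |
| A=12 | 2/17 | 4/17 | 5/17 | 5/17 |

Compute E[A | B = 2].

12

P(B = 2) = 4/17.
Σ A·P over the event = 12·(4/17) = 48/17.
E[A | B = 2] = (48/17) / (4/17) = 12.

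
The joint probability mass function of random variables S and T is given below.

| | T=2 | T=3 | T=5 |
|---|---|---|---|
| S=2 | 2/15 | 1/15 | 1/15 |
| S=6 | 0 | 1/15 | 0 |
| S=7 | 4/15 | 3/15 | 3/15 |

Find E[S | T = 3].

P(T = 3) = 1/3.
Σ S·P over the event = 2·(1/15) + 6·(1/15) + 7·(3/15) = 29/15.
E[S | T = 3] = (29/15) / (1/3) = 29/5.

29/5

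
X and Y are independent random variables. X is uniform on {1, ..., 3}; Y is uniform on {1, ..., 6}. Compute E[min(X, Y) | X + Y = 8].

P(X + Y = 8) = 1/9.
Summing min(X,Y)·P(x,y) over outcomes with X + Y = 8 gives 5/18.
E[min(X, Y) | X + Y = 8] = (5/18) / (1/9) = 5/2.

5/2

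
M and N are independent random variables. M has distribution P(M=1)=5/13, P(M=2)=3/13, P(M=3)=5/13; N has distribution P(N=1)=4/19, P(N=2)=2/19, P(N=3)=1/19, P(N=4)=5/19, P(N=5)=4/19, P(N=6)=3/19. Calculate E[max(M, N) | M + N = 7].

125/26

P(M + N = 7) = 4/19.
Summing max(M,N)·P(x,y) over outcomes with M + N = 7 gives 250/247.
E[max(M, N) | M + N = 7] = (250/247) / (4/19) = 125/26.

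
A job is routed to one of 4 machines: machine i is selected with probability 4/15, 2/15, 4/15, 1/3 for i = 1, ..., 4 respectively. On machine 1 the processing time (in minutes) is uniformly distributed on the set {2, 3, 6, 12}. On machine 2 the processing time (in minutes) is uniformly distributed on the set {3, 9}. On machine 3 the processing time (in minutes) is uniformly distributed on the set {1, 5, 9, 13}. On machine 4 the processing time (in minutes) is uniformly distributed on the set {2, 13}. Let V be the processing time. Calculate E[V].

E[V | machine 1] = (2+3+6+12)/4 = 23/4.
E[V | machine 2] = (3+9)/2 = 6.
E[V | machine 3] = (1+5+9+13)/4 = 7.
E[V | machine 4] = (2+13)/2 = 15/2.
By the law of total expectation,
E[V] = (4/15)·(23/4) + (2/15)·(6) + (4/15)·(7) + (1/3)·(15/2) = 67/10.

67/10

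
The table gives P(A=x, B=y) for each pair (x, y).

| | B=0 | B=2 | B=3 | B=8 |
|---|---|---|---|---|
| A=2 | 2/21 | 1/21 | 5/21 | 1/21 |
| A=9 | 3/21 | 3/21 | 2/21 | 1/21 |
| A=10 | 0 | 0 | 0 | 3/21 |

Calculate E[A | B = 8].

41/5

P(B = 8) = 5/21.
Σ A·P over the event = 2·(1/21) + 9·(1/21) + 10·(3/21) = 41/21.
E[A | B = 8] = (41/21) / (5/21) = 41/5.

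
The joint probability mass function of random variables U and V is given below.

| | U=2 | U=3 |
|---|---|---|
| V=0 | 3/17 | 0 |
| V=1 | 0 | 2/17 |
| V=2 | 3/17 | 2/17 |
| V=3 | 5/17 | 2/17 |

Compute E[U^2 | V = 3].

38/7

P(V = 3) = 7/17.
Σ U^2·P over the event = 4·(5/17) + 9·(2/17) = 38/17.
E[U^2 | V = 3] = (38/17) / (7/17) = 38/7.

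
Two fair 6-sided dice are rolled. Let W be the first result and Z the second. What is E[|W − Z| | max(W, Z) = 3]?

6/5

Outcomes with max(W, Z) = 3: (1,3), (2,3), (3,1), (3,2), (3,3), each with probability 1/36.
E[|W − Z| | max(W, Z) = 3] = (2 + 1 + 2 + 1 + 0) / 5 = 6/5.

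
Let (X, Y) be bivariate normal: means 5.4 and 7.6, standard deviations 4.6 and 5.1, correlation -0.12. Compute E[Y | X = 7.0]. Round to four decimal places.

7.3871

E[Y | X=x] = μ_Y + ρ(σ_Y/σ_X)(x − μ_X) for jointly normal variables.
E[Y | X=7.0] = 7.6 + (-0.12)·(5.1/4.6)·(7.0 − (5.4)) = 7.6 + (-0.13304)·(1.6) = 7.3871.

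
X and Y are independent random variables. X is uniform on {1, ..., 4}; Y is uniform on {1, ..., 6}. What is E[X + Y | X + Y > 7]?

26/3

Outcomes with X + Y > 7: (2,6), (3,5), (3,6), (4,4), (4,5), (4,6), each with probability 1/24.
E[X + Y | X + Y > 7] = (8 + 8 + 9 + 8 + 9 + 10) / 6 = 26/3.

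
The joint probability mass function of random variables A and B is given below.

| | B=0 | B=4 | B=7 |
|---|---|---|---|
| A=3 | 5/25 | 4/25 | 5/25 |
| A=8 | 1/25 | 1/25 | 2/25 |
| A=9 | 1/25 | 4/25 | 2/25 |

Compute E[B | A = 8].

P(A = 8) = 4/25.
Σ B·P over the event = 0·(1/25) + 4·(1/25) + 7·(2/25) = 18/25.
E[B | A = 8] = (18/25) / (4/25) = 9/2.

9/2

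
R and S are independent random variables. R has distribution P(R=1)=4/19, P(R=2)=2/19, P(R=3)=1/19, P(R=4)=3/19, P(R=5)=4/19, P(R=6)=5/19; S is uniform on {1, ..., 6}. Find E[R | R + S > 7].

46/9

P(R + S > 7) = 9/19.
Summing R·P(x,y) over outcomes with R + S > 7 gives 46/19.
E[R | R + S > 7] = (46/19) / (9/19) = 46/9.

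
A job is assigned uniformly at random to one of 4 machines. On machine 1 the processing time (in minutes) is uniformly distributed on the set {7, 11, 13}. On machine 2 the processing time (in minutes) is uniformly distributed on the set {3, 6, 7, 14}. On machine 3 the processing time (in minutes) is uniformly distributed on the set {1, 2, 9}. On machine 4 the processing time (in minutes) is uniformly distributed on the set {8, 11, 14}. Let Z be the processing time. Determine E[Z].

197/24

E[Z | machine 1] = (7+11+13)/3 = 31/3.
E[Z | machine 2] = (3+6+7+14)/4 = 15/2.
E[Z | machine 3] = (1+2+9)/3 = 4.
E[Z | machine 4] = (8+11+14)/3 = 11.
By the law of total expectation,
E[Z] = (1/4)·(31/3) + (1/4)·(15/2) + (1/4)·(4) + (1/4)·(11) = 197/24.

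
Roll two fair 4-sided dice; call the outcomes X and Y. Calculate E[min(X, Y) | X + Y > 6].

P(X + Y > 6) = 3/16.
Summing min(X,Y)·P(x,y) over outcomes with X + Y > 6 gives 5/8.
E[min(X, Y) | X + Y > 6] = (5/8) / (3/16) = 10/3.

10/3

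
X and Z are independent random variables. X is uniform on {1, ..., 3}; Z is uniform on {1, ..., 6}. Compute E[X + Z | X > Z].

Outcomes with X > Z: (2,1), (3,1), (3,2), each with probability 1/18.
E[X + Z | X > Z] = (3 + 4 + 5) / 3 = 4.

4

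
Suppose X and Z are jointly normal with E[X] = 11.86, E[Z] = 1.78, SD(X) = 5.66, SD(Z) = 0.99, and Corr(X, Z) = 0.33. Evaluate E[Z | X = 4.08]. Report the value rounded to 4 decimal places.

The regression of Z on X has slope ρ·σ_Z/σ_X and passes through (μ_X, μ_Z).
E[Z | X=4.08] = 1.78 + (0.33)·(0.99/5.66)·(4.08 − (11.86)) = 1.78 + (0.057721)·(-7.78) = 1.3309.

1.3309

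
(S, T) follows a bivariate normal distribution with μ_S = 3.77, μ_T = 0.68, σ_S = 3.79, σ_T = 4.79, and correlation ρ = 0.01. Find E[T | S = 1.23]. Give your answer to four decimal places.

E[T | S=x] = μ_T + ρ(σ_T/σ_S)(x − μ_S) for jointly normal variables.
E[T | S=1.23] = 0.68 + (0.01)·(4.79/3.79)·(1.23 − (3.77)) = 0.68 + (0.012639)·(-2.54) = 0.6479.

0.6479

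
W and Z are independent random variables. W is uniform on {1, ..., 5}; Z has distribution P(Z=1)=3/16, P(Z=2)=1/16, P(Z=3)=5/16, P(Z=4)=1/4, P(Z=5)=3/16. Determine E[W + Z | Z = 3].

P(Z = 3) = 5/16.
Summing (W+Z)·P(x,y) over outcomes with Z = 3 gives 15/8.
E[W + Z | Z = 3] = (15/8) / (5/16) = 6.

6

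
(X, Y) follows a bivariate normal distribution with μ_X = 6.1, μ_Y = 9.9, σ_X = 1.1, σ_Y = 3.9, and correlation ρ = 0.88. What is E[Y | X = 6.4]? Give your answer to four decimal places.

E[Y | X=x] = μ_Y + ρ(σ_Y/σ_X)(x − μ_X) for jointly normal variables.
E[Y | X=6.4] = 9.9 + (0.88)·(3.9/1.1)·(6.4 − (6.1)) = 9.9 + (3.12)·(0.3) = 10.8360.

10.8360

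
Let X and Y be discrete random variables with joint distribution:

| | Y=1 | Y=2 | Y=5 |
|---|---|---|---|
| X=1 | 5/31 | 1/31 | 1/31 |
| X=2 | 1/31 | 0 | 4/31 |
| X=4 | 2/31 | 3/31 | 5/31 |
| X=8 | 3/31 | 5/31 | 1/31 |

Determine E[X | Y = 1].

39/11

P(Y = 1) = 11/31.
Σ X·P over the event = 1·(5/31) + 2·(1/31) + 4·(2/31) + 8·(3/31) = 39/31.
E[X | Y = 1] = (39/31) / (11/31) = 39/11.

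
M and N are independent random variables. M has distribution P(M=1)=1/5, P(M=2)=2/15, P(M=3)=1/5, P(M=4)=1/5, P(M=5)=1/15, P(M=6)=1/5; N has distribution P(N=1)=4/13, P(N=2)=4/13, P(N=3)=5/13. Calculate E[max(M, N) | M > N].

P(M > N) = 41/65.
Summing max(M,N)·P(x,y) over outcomes with M > N gives 181/65.
E[max(M, N) | M > N] = (181/65) / (41/65) = 181/41.

181/41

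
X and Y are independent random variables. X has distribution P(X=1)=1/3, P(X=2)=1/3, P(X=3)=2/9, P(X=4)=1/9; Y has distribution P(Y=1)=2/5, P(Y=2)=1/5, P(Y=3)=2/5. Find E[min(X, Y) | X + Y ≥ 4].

P(X + Y ≥ 4) = 2/3.
Summing min(X,Y)·P(x,y) over outcomes with X + Y ≥ 4 gives 6/5.
E[min(X, Y) | X + Y ≥ 4] = (6/5) / (2/3) = 9/5.

9/5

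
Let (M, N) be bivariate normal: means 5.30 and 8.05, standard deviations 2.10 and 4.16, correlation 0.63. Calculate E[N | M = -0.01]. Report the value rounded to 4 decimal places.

For a bivariate normal, E[N | M=x] = μ_N + ρ·(σ_N/σ_M)·(x − μ_M).
E[N | M=-0.01] = 8.05 + (0.63)·(4.16/2.10)·(-0.01 − (5.30)) = 8.05 + (1.248)·(-5.31) = 1.4231.

1.4231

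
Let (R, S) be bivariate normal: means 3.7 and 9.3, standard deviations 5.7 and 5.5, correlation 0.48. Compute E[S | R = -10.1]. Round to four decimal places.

For a bivariate normal, E[S | R=x] = μ_S + ρ·(σ_S/σ_R)·(x − μ_R).
E[S | R=-10.1] = 9.3 + (0.48)·(5.5/5.7)·(-10.1 − (3.7)) = 9.3 + (0.46316)·(-13.8) = 2.9084.

2.9084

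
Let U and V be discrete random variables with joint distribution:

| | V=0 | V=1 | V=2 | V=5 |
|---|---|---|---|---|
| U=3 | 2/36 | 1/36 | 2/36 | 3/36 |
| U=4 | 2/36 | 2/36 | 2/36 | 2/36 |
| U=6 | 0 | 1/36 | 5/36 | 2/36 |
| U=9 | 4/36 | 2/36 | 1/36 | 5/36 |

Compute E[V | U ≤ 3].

P(U ≤ 3) = 2/9.
Σ V·P over the event = 0·(2/36) + 1·(1/36) + 2·(2/36) + 5·(3/36) = 5/9.
E[V | U ≤ 3] = (5/9) / (2/9) = 5/2.

5/2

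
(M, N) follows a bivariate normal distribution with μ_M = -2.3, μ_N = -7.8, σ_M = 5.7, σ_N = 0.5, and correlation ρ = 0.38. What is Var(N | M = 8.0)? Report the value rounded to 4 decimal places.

0.2139

Var(N | M=x) = (1 − ρ²)·σ_N².
Var(N | M=8.0) = (0.5)²·(1 − (0.38)²) = 0.25·0.8556 = 0.2139.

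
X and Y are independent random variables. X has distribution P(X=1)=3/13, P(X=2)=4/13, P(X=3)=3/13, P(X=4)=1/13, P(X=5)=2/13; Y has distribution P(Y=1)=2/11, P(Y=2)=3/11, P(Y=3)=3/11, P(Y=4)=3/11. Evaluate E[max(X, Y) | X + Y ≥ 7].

50/11

P(X + Y ≥ 7) = 3/13.
Summing max(X,Y)·P(x,y) over outcomes with X + Y ≥ 7 gives 150/143.
E[max(X, Y) | X + Y ≥ 7] = (150/143) / (3/13) = 50/11.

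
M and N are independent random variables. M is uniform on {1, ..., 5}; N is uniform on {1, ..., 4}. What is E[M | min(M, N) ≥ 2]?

7/2

P(min(M, N) ≥ 2) = 3/5.
Summing M·P(x,y) over outcomes with min(M, N) ≥ 2 gives 21/10.
E[M | min(M, N) ≥ 2] = (21/10) / (3/5) = 7/2.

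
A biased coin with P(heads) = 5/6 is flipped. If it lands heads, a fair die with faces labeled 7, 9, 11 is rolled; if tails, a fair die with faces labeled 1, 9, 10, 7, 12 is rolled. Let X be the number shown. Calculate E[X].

44/5

E[X | heads] = (7+9+11)/3 = 9.
E[X | tails] = (1+9+10+7+12)/5 = 39/5.
E[X] = (5/6)·(9) + (1/6)·(39/5) = 44/5.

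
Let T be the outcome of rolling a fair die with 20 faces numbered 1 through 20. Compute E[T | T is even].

11

Given T is even, T is equally likely to be any of {2, 4, 6, 8, 10, 12, 14, 16, 18, 20}.
E[T | T is even] = (2 + 4 + 6 + 8 + 10 + 12 + 14 + 16 + 18 + 20) / 10 = 11.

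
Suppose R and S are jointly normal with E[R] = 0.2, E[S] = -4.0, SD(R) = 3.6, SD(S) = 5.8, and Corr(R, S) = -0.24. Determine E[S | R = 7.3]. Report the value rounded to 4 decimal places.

-6.7453

E[S | R=x] = μ_S + ρ(σ_S/σ_R)(x − μ_R) for jointly normal variables.
E[S | R=7.3] = -4.0 + (-0.24)·(5.8/3.6)·(7.3 − (0.2)) = -4.0 + (-0.386667)·(7.1) = -6.7453.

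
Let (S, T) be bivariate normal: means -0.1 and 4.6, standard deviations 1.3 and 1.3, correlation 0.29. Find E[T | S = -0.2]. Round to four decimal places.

E[T | S=x] = μ_T + ρ(σ_T/σ_S)(x − μ_S) for jointly normal variables.
E[T | S=-0.2] = 4.6 + (0.29)·(1.3/1.3)·(-0.2 − (-0.1)) = 4.6 + (0.29)·(-0.1) = 4.5710.

4.5710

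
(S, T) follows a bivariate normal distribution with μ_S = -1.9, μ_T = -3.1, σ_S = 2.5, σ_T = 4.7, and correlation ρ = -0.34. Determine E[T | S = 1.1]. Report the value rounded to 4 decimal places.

For a bivariate normal, E[T | S=x] = μ_T + ρ·(σ_T/σ_S)·(x − μ_S).
E[T | S=1.1] = -3.1 + (-0.34)·(4.7/2.5)·(1.1 − (-1.9)) = -3.1 + (-0.6392)·(3) = -5.0176.

-5.0176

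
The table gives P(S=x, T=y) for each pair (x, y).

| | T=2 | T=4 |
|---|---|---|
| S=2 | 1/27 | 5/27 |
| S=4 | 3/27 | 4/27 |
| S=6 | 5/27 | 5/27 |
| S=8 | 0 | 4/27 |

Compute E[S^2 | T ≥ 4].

260/9

P(T ≥ 4) = 2/3.
Summing S^2·P(S=x,T=y) over the conditioning event gives 520/27.
E[S^2 | T ≥ 4] = (520/27) / (2/3) = 260/9.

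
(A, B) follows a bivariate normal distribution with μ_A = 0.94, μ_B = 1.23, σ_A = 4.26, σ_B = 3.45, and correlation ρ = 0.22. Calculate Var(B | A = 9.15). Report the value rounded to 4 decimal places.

11.3264

Var(B | A=x) = (1 − ρ²)·σ_B².
Var(B | A=9.15) = (3.45)²·(1 − (0.22)²) = 11.9025·0.9516 = 11.3264.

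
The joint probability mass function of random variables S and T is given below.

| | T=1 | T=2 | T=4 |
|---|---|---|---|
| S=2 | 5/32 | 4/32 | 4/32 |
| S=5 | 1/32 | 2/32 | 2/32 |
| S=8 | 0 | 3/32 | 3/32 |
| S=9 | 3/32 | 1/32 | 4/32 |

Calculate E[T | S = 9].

P(S = 9) = 1/4.
Σ T·P over the event = 1·(3/32) + 2·(1/32) + 4·(4/32) = 21/32.
E[T | S = 9] = (21/32) / (1/4) = 21/8.

21/8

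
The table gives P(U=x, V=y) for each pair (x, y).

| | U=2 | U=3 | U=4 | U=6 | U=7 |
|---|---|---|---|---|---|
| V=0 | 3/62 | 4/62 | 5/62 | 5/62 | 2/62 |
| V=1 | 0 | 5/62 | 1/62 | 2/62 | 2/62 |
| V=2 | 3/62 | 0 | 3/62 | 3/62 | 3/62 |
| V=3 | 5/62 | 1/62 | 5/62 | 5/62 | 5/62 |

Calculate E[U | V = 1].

P(V = 1) = 5/31.
Σ U·P over the event = 3·(5/62) + 4·(1/62) + 6·(2/62) + 7·(2/62) = 45/62.
E[U | V = 1] = (45/62) / (5/31) = 9/2.

9/2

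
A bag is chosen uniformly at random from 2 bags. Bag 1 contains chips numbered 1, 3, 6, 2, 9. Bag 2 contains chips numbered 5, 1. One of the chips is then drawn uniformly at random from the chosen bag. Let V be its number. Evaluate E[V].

18/5

E[V | bag 1] = (1+3+6+2+9)/5 = 21/5.
E[V | bag 2] = (5+1)/2 = 3.
E[V] = (1/2)·(21/5) + (1/2)·(3) = 18/5.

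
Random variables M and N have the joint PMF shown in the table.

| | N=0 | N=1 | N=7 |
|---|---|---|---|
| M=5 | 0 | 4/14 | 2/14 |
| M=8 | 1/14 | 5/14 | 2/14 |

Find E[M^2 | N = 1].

140/3

P(N = 1) = 9/14.
Summing M^2·P(M=x,N=y) over the conditioning event gives 30.
E[M^2 | N = 1] = (30) / (9/14) = 140/3.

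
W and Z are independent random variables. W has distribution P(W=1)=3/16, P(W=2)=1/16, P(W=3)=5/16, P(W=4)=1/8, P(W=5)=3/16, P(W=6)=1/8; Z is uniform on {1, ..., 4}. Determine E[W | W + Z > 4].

P(W + Z > 4) = 3/4.
Summing W·P(x,y) over outcomes with W + Z > 4 gives 3.
E[W | W + Z > 4] = (3) / (3/4) = 4.

4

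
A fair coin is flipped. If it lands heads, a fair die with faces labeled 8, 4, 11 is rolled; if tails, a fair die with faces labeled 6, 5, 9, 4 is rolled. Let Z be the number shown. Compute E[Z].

41/6

E[Z | heads] = (8+4+11)/3 = 23/3.
E[Z | tails] = (6+5+9+4)/4 = 6.
By the law of total expectation,
E[Z] = (1/2)·(23/3) + (1/2)·(6) = 41/6.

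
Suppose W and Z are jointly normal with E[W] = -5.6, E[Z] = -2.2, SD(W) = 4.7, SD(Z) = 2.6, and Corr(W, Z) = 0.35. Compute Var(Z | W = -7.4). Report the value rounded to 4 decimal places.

5.9319

For a bivariate normal, Var(Z | W=x) = σ_Z²(1 − ρ²).
Var(Z | W=-7.4) = (2.6)²·(1 − (0.35)²) = 6.76·0.8775 = 5.9319.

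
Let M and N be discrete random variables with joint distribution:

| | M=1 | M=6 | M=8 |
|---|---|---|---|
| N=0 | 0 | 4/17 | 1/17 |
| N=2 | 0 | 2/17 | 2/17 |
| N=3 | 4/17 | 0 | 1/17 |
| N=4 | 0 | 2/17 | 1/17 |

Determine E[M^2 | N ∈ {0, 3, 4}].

P(N ∈ {0, 3, 4}) = 13/17.
Summing M^2·P(M=x,N=y) over the conditioning event gives 412/17.
E[M^2 | N ∈ {0, 3, 4}] = (412/17) / (13/17) = 412/13.

412/13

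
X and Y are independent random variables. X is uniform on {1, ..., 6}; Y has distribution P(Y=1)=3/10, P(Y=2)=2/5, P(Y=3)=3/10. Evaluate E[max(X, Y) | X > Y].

P(X > Y) = 2/3.
Summing max(X,Y)·P(x,y) over outcomes with X > Y gives 59/20.
E[max(X, Y) | X > Y] = (59/20) / (2/3) = 177/40.

177/40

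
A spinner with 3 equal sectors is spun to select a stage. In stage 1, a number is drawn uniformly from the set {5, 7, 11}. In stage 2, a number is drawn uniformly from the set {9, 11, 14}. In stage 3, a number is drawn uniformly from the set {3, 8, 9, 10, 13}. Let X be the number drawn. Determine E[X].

46/5

E[X | stage 1] = (5+7+11)/3 = 23/3.
E[X | stage 2] = (9+11+14)/3 = 34/3.
E[X | stage 3] = (3+8+9+10+13)/5 = 43/5.
E[X] = (1/3)·(23/3) + (1/3)·(34/3) + (1/3)·(43/5) = 46/5.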